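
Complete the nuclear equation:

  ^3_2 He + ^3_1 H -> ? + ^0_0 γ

Conserve mass number: 3 + 3 = A + 0, so A = 6.
Conserve atomic number: 2 + 1 = Z + 0, so Z = 3.
Z = 3 is lithium, so the species is ^6_3 Li.

Li-6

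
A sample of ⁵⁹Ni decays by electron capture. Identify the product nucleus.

Co-59

Electron capture: mass number changes by +0, atomic number by -1.
A: 59 = 59; Z: 28 − 1 = 27.
Z = 27 is cobalt, so the daughter is ⁵⁹Co.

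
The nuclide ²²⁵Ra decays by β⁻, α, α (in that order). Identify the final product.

Start: (A, Z) = (225, 88).
After β⁻: (225, 89).
After α: (221, 87).
After α: (217, 85).
Z = 85 is astatine.

At-217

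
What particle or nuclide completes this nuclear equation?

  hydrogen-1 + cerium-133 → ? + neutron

Conserve mass number: 1 + 133 = A + 1, so A = 133.
Conserve atomic number: 1 + 58 = Z + 0, so Z = 59.
Z = 59 is praseodymium, so the species is praseodymium-133.

Pr-133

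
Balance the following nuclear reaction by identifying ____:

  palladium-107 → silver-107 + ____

beta-minus particle

Conserve mass number: 107 = 107 + A, so A = 0.
Conserve atomic number: 46 = 47 + Z, so Z = -1.
A = 0 and Z = -1 is e⁻ — a beta-minus particle.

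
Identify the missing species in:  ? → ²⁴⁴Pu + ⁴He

Cm-248

Conserve mass number: A = 244 + 4, so A = 248.
Conserve atomic number: Z = 94 + 2, so Z = 96.
Z = 96 is curium, so the species is ²⁴⁸Cm.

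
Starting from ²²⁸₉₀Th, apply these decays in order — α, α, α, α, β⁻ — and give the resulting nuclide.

Bi-212

Start: (A, Z) = (228, 90).
After α: (224, 88).
After α: (220, 86).
After α: (216, 84).
After α: (212, 82).
After β⁻: (212, 83).
Z = 83 is bismuth.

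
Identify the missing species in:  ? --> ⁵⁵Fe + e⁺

Conserve mass number: A = 55 + 0, so A = 55.
Conserve atomic number: Z = 26 + 1, so Z = 27.
Z = 27 is cobalt, so the species is ⁵⁵Co.

Co-55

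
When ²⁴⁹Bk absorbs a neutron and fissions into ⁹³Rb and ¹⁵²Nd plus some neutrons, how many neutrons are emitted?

5

Conserve mass number: 250 = 93 + 152 + k, so k = 250 − 245 = 5.
Check atomic number: 97 = 37 + 60 + 0 = 97. ✓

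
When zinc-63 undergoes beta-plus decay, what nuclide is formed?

Beta-plus decay: mass number changes by +0, atomic number by -1.
A: 63 = 63; Z: 30 − 1 = 29.
Z = 29 is copper, so the daughter is copper-63.

Cu-63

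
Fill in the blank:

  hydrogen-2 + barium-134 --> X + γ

Conserve mass number: 2 + 134 = A + 0, so A = 136.
Conserve atomic number: 1 + 56 = Z + 0, so Z = 57.
Z = 57 is lanthanum, so the species is lanthanum-136.

La-136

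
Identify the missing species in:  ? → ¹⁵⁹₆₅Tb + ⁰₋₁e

Gd-159

Conserve mass number: A = 159 + 0, so A = 159.
Conserve atomic number: Z = 65 − 1, so Z = 64.
Z = 64 is gadolinium, so the species is ¹⁵⁹₆₄Gd.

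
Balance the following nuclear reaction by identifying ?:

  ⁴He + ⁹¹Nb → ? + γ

Tc-95

Conserve mass number: 4 + 91 = A + 0, so A = 95.
Conserve atomic number: 2 + 41 = Z + 0, so Z = 43.
Z = 43 is technetium, so the species is ⁹⁵Tc.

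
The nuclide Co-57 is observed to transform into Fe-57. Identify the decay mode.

ΔA = 57 − 57 = 0; ΔZ = 26 − 27 = -1.
A is unchanged and Z drops by 1 — a proton has become a neutron (β⁺ emission or electron capture).

beta-plus decay or electron capture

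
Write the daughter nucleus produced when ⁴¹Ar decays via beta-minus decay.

Beta-minus decay: mass number changes by +0, atomic number by +1.
A: 41 = 41; Z: 18 + 1 = 19.
Z = 19 is potassium, so the daughter is ⁴¹K.

K-41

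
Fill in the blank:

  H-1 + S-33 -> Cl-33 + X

neutron

Conserve mass number: 1 + 33 = 33 + A, so A = 1.
Conserve atomic number: 1 + 16 = 17 + Z, so Z = 0.
A = 1 and Z = 0 is n — a neutron.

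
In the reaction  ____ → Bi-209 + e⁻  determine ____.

Pb-209

Conserve mass number: A = 209 + 0, so A = 209.
Conserve atomic number: Z = 83 − 1, so Z = 82.
Z = 82 is lead, so the species is Pb-209.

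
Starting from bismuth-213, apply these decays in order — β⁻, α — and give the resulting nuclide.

Pb-209

Start: (A, Z) = (213, 83).
After β⁻: (213, 84).
After α: (209, 82).
Z = 82 is lead.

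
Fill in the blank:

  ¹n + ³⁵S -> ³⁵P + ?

proton

Conserve mass number: 1 + 35 = 35 + A, so A = 1.
Conserve atomic number: 0 + 16 = 15 + Z, so Z = 1.
A = 1 and Z = 1 is ¹H — a proton.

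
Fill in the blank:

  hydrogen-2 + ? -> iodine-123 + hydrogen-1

Conserve mass number: 2 + A = 123 + 1, so A = 122.
Conserve atomic number: 1 + Z = 53 + 1, so Z = 53.
Z = 53 is iodine, so the species is iodine-122.

I-122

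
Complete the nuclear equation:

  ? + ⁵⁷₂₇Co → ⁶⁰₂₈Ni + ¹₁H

Conserve mass number: A + 57 = 60 + 1, so A = 4.
Conserve atomic number: Z + 27 = 28 + 1, so Z = 2.
A = 4 and Z = 2 is ⁴₂He — an alpha particle.

alpha particle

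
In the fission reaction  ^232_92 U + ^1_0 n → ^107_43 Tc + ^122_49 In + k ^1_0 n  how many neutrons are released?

Conserve mass number: 233 = 107 + 122 + k, so k = 233 − 229 = 4.
Check atomic number: 92 = 43 + 49 + 0 = 92. ✓

4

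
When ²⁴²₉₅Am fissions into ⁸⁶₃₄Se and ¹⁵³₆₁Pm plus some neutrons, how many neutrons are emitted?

3

Conserve mass number: 242 = 86 + 153 + k, so k = 242 − 239 = 3.
Check atomic number: 95 = 34 + 61 + 0 = 95. ✓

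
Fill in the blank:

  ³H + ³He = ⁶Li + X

gamma ray

Conserve mass number: 3 + 3 = 6 + A, so A = 0.
Conserve atomic number: 1 + 2 = 3 + Z, so Z = 0.
A = 0 and Z = 0 is γ — a gamma ray.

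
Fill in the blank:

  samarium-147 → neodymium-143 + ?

Conserve mass number: 147 = 143 + A, so A = 4.
Conserve atomic number: 62 = 60 + Z, so Z = 2.
A = 4 and Z = 2 is helium-4 — an alpha particle.

alpha particle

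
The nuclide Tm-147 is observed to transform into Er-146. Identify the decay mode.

proton emission

ΔA = 146 − 147 = -1; ΔZ = 68 − 69 = -1.
A drops by 1 and Z drops by 1 — a proton was emitted.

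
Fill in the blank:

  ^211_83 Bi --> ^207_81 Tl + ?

Conserve mass number: 211 = 207 + A, so A = 4.
Conserve atomic number: 83 = 81 + Z, so Z = 2.
A = 4 and Z = 2 is ^4_2 He — an alpha particle.

alpha particle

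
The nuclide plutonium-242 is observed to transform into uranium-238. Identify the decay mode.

alpha decay

ΔA = 238 − 242 = -4; ΔZ = 92 − 94 = -2.
A drops by 4 and Z drops by 2 — the signature of alpha emission.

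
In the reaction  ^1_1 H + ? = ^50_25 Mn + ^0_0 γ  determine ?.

Cr-49

Conserve mass number: 1 + A = 50 + 0, so A = 49.
Conserve atomic number: 1 + Z = 25 + 0, so Z = 24.
Z = 24 is chromium, so the species is ^49_24 Cr.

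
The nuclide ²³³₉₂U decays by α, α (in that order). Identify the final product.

Start: (A, Z) = (233, 92).
After α: (229, 90).
After α: (225, 88).
Z = 88 is radium.

Ra-225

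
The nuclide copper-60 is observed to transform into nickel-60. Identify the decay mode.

ΔA = 60 − 60 = 0; ΔZ = 28 − 29 = -1.
A is unchanged and Z drops by 1 — a proton has become a neutron (β⁺ emission or electron capture).

beta-plus decay or electron capture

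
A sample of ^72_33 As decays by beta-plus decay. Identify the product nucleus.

Beta-plus decay: mass number changes by +0, atomic number by -1.
A: 72 = 72; Z: 33 − 1 = 32.
Z = 32 is germanium, so the daughter is ^72_32 Ge.

Ge-72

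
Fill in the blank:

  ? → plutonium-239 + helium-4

Cm-243

Conserve mass number: A = 239 + 4, so A = 243.
Conserve atomic number: Z = 94 + 2, so Z = 96.
Z = 96 is curium, so the species is curium-243.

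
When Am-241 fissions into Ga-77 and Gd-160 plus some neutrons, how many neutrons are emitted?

Conserve mass number: 241 = 77 + 160 + k, so k = 241 − 237 = 4.
Check atomic number: 95 = 31 + 64 + 0 = 95. ✓

4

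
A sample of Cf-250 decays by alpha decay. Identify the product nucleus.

Cm-246

Alpha decay: mass number changes by -4, atomic number by -2.
A: 250 − 4 = 246; Z: 98 − 2 = 96.
Z = 96 is curium, so the daughter is Cm-246.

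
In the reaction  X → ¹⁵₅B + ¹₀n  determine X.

Conserve mass number: A = 15 + 1, so A = 16.
Conserve atomic number: Z = 5 + 0, so Z = 5.
Z = 5 is boron, so the species is ¹⁶₅B.

B-16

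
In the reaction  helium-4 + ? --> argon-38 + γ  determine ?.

Conserve mass number: 4 + A = 38 + 0, so A = 34.
Conserve atomic number: 2 + Z = 18 + 0, so Z = 16.
Z = 16 is sulfur, so the species is sulfur-34.

S-34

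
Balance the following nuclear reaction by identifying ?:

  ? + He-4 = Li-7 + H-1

Conserve mass number: A + 4 = 7 + 1, so A = 4.
Conserve atomic number: Z + 2 = 3 + 1, so Z = 2.
A = 4 and Z = 2 is He-4 — an alpha particle.

alpha particle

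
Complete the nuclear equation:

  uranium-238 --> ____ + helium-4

Th-234

Conserve mass number: 238 = A + 4, so A = 234.
Conserve atomic number: 92 = Z + 2, so Z = 90.
Z = 90 is thorium, so the species is thorium-234.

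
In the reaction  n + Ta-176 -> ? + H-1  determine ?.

Hf-176

Conserve mass number: 1 + 176 = A + 1, so A = 176.
Conserve atomic number: 0 + 73 = Z + 1, so Z = 72.
Z = 72 is hafnium, so the species is Hf-176.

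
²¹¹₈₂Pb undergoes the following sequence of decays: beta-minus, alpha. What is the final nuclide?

Start: (A, Z) = (211, 82).
After β⁻: (211, 83).
After α: (207, 81).
Z = 81 is thallium.

Tl-207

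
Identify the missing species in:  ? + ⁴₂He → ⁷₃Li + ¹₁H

Conserve mass number: A + 4 = 7 + 1, so A = 4.
Conserve atomic number: Z + 2 = 3 + 1, so Z = 2.
A = 4 and Z = 2 is ⁴₂He — an alpha particle.

alpha particle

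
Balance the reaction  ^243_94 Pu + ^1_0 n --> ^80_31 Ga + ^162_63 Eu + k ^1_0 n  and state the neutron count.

Conserve mass number: 244 = 80 + 162 + k, so k = 244 − 242 = 2.
Check atomic number: 94 = 31 + 63 + 0 = 94. ✓

2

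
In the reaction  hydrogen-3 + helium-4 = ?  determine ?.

Li-7

Conserve mass number: 3 + 4 = A, so A = 7.
Conserve atomic number: 1 + 2 = Z, so Z = 3.
Z = 3 is lithium, so the species is lithium-7.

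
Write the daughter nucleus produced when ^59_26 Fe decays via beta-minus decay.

Beta-minus decay: mass number changes by +0, atomic number by +1.
A: 59 = 59; Z: 26 + 1 = 27.
Z = 27 is cobalt, so the daughter is ^59_27 Co.

Co-59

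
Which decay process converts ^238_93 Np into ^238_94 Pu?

ΔA = 238 − 238 = 0; ΔZ = 94 − 93 = +1.
A is unchanged and Z rises by 1 — a neutron has become a proton (β⁻ decay).

beta-minus decay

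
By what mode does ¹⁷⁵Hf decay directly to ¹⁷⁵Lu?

beta-plus decay or electron capture

ΔA = 175 − 175 = 0; ΔZ = 71 − 72 = -1.
A is unchanged and Z drops by 1 — a proton has become a neutron (β⁺ emission or electron capture).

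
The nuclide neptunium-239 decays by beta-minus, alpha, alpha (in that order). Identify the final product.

Th-231

Start: (A, Z) = (239, 93).
After β⁻: (239, 94).
After α: (235, 92).
After α: (231, 90).
Z = 90 is thorium.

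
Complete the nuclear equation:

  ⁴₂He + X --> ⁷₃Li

Conserve mass number: 4 + A = 7, so A = 3.
Conserve atomic number: 2 + Z = 3, so Z = 1.
A = 3 and Z = 1 is ³₁H — a triton.

triton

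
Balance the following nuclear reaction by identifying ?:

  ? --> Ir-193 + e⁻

Os-193

Conserve mass number: A = 193 + 0, so A = 193.
Conserve atomic number: Z = 77 − 1, so Z = 76.
Z = 76 is osmium, so the species is Os-193.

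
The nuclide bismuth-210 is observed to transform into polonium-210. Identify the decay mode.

ΔA = 210 − 210 = 0; ΔZ = 84 − 83 = +1.
A is unchanged and Z rises by 1 — a neutron has become a proton (β⁻ decay).

beta-minus decay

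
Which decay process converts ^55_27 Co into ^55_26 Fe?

beta-plus decay or electron capture

ΔA = 55 − 55 = 0; ΔZ = 26 − 27 = -1.
A is unchanged and Z drops by 1 — a proton has become a neutron (β⁺ emission or electron capture).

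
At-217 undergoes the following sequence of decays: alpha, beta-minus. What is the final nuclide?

Po-213

Start: (A, Z) = (217, 85).
After α: (213, 83).
After β⁻: (213, 84).
Z = 84 is polonium.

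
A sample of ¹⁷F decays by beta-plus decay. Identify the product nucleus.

Beta-plus decay: mass number changes by +0, atomic number by -1.
A: 17 = 17; Z: 9 − 1 = 8.
Z = 8 is oxygen, so the daughter is ¹⁷O.

O-17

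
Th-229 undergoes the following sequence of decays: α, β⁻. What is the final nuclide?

Ac-225

Start: (A, Z) = (229, 90).
After α: (225, 88).
After β⁻: (225, 89).
Z = 89 is actinium.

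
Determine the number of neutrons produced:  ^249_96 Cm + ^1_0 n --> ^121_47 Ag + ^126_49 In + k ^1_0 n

3

Conserve mass number: 250 = 121 + 126 + k, so k = 250 − 247 = 3.
Check atomic number: 96 = 47 + 49 + 0 = 96. ✓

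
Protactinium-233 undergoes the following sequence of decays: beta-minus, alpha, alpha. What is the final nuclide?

Ra-225

Start: (A, Z) = (233, 91).
After β⁻: (233, 92).
After α: (229, 90).
After α: (225, 88).
Z = 88 is radium.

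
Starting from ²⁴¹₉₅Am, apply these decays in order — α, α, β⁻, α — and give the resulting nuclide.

Start: (A, Z) = (241, 95).
After α: (237, 93).
After α: (233, 91).
After β⁻: (233, 92).
After α: (229, 90).
Z = 90 is thorium.

Th-229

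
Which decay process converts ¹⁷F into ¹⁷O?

ΔA = 17 − 17 = 0; ΔZ = 8 − 9 = -1.
A is unchanged and Z drops by 1 — a proton has become a neutron (β⁺ emission or electron capture).

beta-plus decay or electron capture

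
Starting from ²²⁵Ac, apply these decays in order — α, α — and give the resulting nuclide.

At-217

Start: (A, Z) = (225, 89).
After α: (221, 87).
After α: (217, 85).
Z = 85 is astatine.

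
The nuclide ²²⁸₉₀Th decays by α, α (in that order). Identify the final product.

Rn-220

Start: (A, Z) = (228, 90).
After α: (224, 88).
After α: (220, 86).
Z = 86 is radon.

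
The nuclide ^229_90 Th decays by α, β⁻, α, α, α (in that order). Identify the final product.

Bi-213

Start: (A, Z) = (229, 90).
After α: (225, 88).
After β⁻: (225, 89).
After α: (221, 87).
After α: (217, 85).
After α: (213, 83).
Z = 83 is bismuth.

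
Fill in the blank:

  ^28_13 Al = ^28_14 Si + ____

beta-minus particle

Conserve mass number: 28 = 28 + A, so A = 0.
Conserve atomic number: 13 = 14 + Z, so Z = -1.
A = 0 and Z = -1 is ^0_-1 e — a beta-minus particle.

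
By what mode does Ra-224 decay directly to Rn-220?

alpha decay

ΔA = 220 − 224 = -4; ΔZ = 86 − 88 = -2.
A drops by 4 and Z drops by 2 — the signature of alpha emission.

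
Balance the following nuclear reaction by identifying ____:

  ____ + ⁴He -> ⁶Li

Conserve mass number: A + 4 = 6, so A = 2.
Conserve atomic number: Z + 2 = 3, so Z = 1.
A = 2 and Z = 1 is ²H — a deuteron.

deuteron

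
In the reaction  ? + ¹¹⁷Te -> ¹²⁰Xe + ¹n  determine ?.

alpha particle

Conserve mass number: A + 117 = 120 + 1, so A = 4.
Conserve atomic number: Z + 52 = 54 + 0, so Z = 2.
A = 4 and Z = 2 is ⁴He — an alpha particle.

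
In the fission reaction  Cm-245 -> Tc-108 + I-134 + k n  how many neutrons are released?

Conserve mass number: 245 = 108 + 134 + k, so k = 245 − 242 = 3.
Check atomic number: 96 = 43 + 53 + 0 = 96. ✓

3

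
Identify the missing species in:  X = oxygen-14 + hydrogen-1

F-15

Conserve mass number: A = 14 + 1, so A = 15.
Conserve atomic number: Z = 8 + 1, so Z = 9.
Z = 9 is fluorine, so the species is fluorine-15.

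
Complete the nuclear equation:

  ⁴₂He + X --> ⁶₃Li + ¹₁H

He-3

Conserve mass number: 4 + A = 6 + 1, so A = 3.
Conserve atomic number: 2 + Z = 3 + 1, so Z = 2.
Z = 2 is helium, so the species is ³₂He.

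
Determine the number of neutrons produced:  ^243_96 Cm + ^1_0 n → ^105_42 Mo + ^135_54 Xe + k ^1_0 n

Conserve mass number: 244 = 105 + 135 + k, so k = 244 − 240 = 4.
Check atomic number: 96 = 42 + 54 + 0 = 96. ✓

4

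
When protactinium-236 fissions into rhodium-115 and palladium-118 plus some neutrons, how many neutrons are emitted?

3

Conserve mass number: 236 = 115 + 118 + k, so k = 236 − 233 = 3.
Check atomic number: 91 = 45 + 46 + 0 = 91. ✓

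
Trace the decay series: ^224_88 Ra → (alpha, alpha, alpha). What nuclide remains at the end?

Start: (A, Z) = (224, 88).
After α: (220, 86).
After α: (216, 84).
After α: (212, 82).
Z = 82 is lead.

Pb-212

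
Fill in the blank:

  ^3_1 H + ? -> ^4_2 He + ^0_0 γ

Conserve mass number: 3 + A = 4 + 0, so A = 1.
Conserve atomic number: 1 + Z = 2 + 0, so Z = 1.
A = 1 and Z = 1 is ^1_1 H — a proton.

proton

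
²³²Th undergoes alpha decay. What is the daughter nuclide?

Ra-228

Alpha decay: mass number changes by -4, atomic number by -2.
A: 232 − 4 = 228; Z: 90 − 2 = 88.
Z = 88 is radium, so the daughter is ²²⁸Ra.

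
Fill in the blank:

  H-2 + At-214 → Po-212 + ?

alpha particle

Conserve mass number: 2 + 214 = 212 + A, so A = 4.
Conserve atomic number: 1 + 85 = 84 + Z, so Z = 2.
A = 4 and Z = 2 is He-4 — an alpha particle.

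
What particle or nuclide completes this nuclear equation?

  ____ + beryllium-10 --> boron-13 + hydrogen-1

alpha particle

Conserve mass number: A + 10 = 13 + 1, so A = 4.
Conserve atomic number: Z + 4 = 5 + 1, so Z = 2.
A = 4 and Z = 2 is helium-4 — an alpha particle.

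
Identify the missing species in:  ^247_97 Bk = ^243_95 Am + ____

Conserve mass number: 247 = 243 + A, so A = 4.
Conserve atomic number: 97 = 95 + Z, so Z = 2.
A = 4 and Z = 2 is ^4_2 He — an alpha particle.

alpha particle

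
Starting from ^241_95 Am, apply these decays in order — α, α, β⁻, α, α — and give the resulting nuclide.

Start: (A, Z) = (241, 95).
After α: (237, 93).
After α: (233, 91).
After β⁻: (233, 92).
After α: (229, 90).
After α: (225, 88).
Z = 88 is radium.

Ra-225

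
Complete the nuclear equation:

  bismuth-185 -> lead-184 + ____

proton

Conserve mass number: 185 = 184 + A, so A = 1.
Conserve atomic number: 83 = 82 + Z, so Z = 1.
A = 1 and Z = 1 is hydrogen-1 — a proton.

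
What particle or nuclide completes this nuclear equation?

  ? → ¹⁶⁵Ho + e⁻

Dy-165

Conserve mass number: A = 165 + 0, so A = 165.
Conserve atomic number: Z = 67 − 1, so Z = 66.
Z = 66 is dysprosium, so the species is ¹⁶⁵Dy.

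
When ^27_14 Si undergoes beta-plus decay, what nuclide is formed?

Al-27

Beta-plus decay: mass number changes by +0, atomic number by -1.
A: 27 = 27; Z: 14 − 1 = 13.
Z = 13 is aluminium, so the daughter is ^27_13 Al.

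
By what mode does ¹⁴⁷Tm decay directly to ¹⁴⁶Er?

ΔA = 146 − 147 = -1; ΔZ = 68 − 69 = -1.
A drops by 1 and Z drops by 1 — a proton was emitted.

proton emission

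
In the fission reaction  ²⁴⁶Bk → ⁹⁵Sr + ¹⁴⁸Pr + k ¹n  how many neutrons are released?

3

Conserve mass number: 246 = 95 + 148 + k, so k = 246 − 243 = 3.
Check atomic number: 97 = 38 + 59 + 0 = 97. ✓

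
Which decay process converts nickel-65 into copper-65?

ΔA = 65 − 65 = 0; ΔZ = 29 − 28 = +1.
A is unchanged and Z rises by 1 — a neutron has become a proton (β⁻ decay).

beta-minus decay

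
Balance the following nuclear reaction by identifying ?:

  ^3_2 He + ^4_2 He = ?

Conserve mass number: 3 + 4 = A, so A = 7.
Conserve atomic number: 2 + 2 = Z, so Z = 4.
Z = 4 is beryllium, so the species is ^7_4 Be.

Be-7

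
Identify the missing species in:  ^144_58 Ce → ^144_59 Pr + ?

Conserve mass number: 144 = 144 + A, so A = 0.
Conserve atomic number: 58 = 59 + Z, so Z = -1.
A = 0 and Z = -1 is ^0_-1 e — a beta-minus particle.

beta-minus particle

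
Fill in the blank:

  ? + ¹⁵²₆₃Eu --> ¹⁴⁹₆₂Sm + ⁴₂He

Conserve mass number: A + 152 = 149 + 4, so A = 1.
Conserve atomic number: Z + 63 = 62 + 2, so Z = 1.
A = 1 and Z = 1 is ¹₁H — a proton.

proton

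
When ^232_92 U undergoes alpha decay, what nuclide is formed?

Alpha decay: mass number changes by -4, atomic number by -2.
A: 232 − 4 = 228; Z: 92 − 2 = 90.
Z = 90 is thorium, so the daughter is ^228_90 Th.

Th-228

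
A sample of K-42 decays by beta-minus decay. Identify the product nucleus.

Beta-minus decay: mass number changes by +0, atomic number by +1.
A: 42 = 42; Z: 19 + 1 = 20.
Z = 20 is calcium, so the daughter is Ca-42.

Ca-42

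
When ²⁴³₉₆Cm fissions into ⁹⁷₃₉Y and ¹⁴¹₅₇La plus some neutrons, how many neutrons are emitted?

Conserve mass number: 243 = 97 + 141 + k, so k = 243 − 238 = 5.
Check atomic number: 96 = 39 + 57 + 0 = 96. ✓

5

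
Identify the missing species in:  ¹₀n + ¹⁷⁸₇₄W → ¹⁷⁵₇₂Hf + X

Conserve mass number: 1 + 178 = 175 + A, so A = 4.
Conserve atomic number: 0 + 74 = 72 + Z, so Z = 2.
A = 4 and Z = 2 is ⁴₂He — an alpha particle.

alpha particle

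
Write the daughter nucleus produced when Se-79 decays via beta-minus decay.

Br-79

Beta-minus decay: mass number changes by +0, atomic number by +1.
A: 79 = 79; Z: 34 + 1 = 35.
Z = 35 is bromine, so the daughter is Br-79.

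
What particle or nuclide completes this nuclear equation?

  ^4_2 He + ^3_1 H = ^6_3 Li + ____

neutron

Conserve mass number: 4 + 3 = 6 + A, so A = 1.
Conserve atomic number: 2 + 1 = 3 + Z, so Z = 0.
A = 1 and Z = 0 is ^1_0 n — a neutron.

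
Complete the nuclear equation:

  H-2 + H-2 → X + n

He-3

Conserve mass number: 2 + 2 = A + 1, so A = 3.
Conserve atomic number: 1 + 1 = Z + 0, so Z = 2.
Z = 2 is helium, so the species is He-3.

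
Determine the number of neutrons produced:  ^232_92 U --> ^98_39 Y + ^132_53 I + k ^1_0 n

Conserve mass number: 232 = 98 + 132 + k, so k = 232 − 230 = 2.
Check atomic number: 92 = 39 + 53 + 0 = 92. ✓

2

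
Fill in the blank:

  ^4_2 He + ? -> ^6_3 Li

deuteron

Conserve mass number: 4 + A = 6, so A = 2.
Conserve atomic number: 2 + Z = 3, so Z = 1.
A = 2 and Z = 1 is ^2_1 H — a deuteron.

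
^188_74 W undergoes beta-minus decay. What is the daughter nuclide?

Re-188

Beta-minus decay: mass number changes by +0, atomic number by +1.
A: 188 = 188; Z: 74 + 1 = 75.
Z = 75 is rhenium, so the daughter is ^188_75 Re.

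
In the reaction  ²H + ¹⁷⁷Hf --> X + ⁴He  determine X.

Conserve mass number: 2 + 177 = A + 4, so A = 175.
Conserve atomic number: 1 + 72 = Z + 2, so Z = 71.
Z = 71 is lutetium, so the species is ¹⁷⁵Lu.

Lu-175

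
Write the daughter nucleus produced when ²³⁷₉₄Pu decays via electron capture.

Electron capture: mass number changes by +0, atomic number by -1.
A: 237 = 237; Z: 94 − 1 = 93.
Z = 93 is neptunium, so the daughter is ²³⁷₉₃Np.

Np-237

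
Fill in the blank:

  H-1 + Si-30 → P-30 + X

Conserve mass number: 1 + 30 = 30 + A, so A = 1.
Conserve atomic number: 1 + 14 = 15 + Z, so Z = 0.
A = 1 and Z = 0 is n — a neutron.

neutron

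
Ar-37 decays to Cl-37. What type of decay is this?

ΔA = 37 − 37 = 0; ΔZ = 17 − 18 = -1.
A is unchanged and Z drops by 1 — a proton has become a neutron (β⁺ emission or electron capture).

beta-plus decay or electron capture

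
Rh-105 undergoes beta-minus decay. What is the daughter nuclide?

Pd-105

Beta-minus decay: mass number changes by +0, atomic number by +1.
A: 105 = 105; Z: 45 + 1 = 46.
Z = 46 is palladium, so the daughter is Pd-105.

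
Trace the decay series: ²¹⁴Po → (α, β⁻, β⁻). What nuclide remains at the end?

Po-210

Start: (A, Z) = (214, 84).
After α: (210, 82).
After β⁻: (210, 83).
After β⁻: (210, 84).
Z = 84 is polonium.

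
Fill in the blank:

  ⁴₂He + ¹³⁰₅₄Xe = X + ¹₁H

Cs-133

Conserve mass number: 4 + 130 = A + 1, so A = 133.
Conserve atomic number: 2 + 54 = Z + 1, so Z = 55.
Z = 55 is caesium, so the species is ¹³³₅₅Cs.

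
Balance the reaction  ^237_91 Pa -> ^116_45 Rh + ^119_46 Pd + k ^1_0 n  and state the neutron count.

Conserve mass number: 237 = 116 + 119 + k, so k = 237 − 235 = 2.
Check atomic number: 91 = 45 + 46 + 0 = 91. ✓

2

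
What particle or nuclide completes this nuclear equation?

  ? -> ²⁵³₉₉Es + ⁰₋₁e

Cf-253

Conserve mass number: A = 253 + 0, so A = 253.
Conserve atomic number: Z = 99 − 1, so Z = 98.
Z = 98 is californium, so the species is ²⁵³₉₈Cf.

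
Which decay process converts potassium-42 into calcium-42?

ΔA = 42 − 42 = 0; ΔZ = 20 − 19 = +1.
A is unchanged and Z rises by 1 — a neutron has become a proton (β⁻ decay).

beta-minus decay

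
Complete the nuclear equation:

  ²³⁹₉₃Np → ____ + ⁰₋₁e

Conserve mass number: 239 = A + 0, so A = 239.
Conserve atomic number: 93 = Z − 1, so Z = 94.
Z = 94 is plutonium, so the species is ²³⁹₉₄Pu.

Pu-239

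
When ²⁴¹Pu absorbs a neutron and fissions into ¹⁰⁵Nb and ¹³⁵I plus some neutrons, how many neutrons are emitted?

2

Conserve mass number: 242 = 105 + 135 + k, so k = 242 − 240 = 2.
Check atomic number: 94 = 41 + 53 + 0 = 94. ✓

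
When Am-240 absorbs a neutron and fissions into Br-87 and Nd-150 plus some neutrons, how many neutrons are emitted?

Conserve mass number: 241 = 87 + 150 + k, so k = 241 − 237 = 4.
Check atomic number: 95 = 35 + 60 + 0 = 95. ✓

4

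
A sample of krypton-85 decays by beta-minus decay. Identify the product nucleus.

Rb-85

Beta-minus decay: mass number changes by +0, atomic number by +1.
A: 85 = 85; Z: 36 + 1 = 37.
Z = 37 is rubidium, so the daughter is rubidium-85.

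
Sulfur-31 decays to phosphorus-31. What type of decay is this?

ΔA = 31 − 31 = 0; ΔZ = 15 − 16 = -1.
A is unchanged and Z drops by 1 — a proton has become a neutron (β⁺ emission or electron capture).

beta-plus decay or electron capture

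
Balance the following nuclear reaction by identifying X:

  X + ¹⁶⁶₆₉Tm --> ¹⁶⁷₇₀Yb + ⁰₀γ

proton

Conserve mass number: A + 166 = 167 + 0, so A = 1.
Conserve atomic number: Z + 69 = 70 + 0, so Z = 1.
A = 1 and Z = 1 is ¹₁H — a proton.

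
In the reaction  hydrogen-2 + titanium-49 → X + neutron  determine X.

Conserve mass number: 2 + 49 = A + 1, so A = 50.
Conserve atomic number: 1 + 22 = Z + 0, so Z = 23.
Z = 23 is vanadium, so the species is vanadium-50.

V-50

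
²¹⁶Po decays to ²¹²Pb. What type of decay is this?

alpha decay

ΔA = 212 − 216 = -4; ΔZ = 82 − 84 = -2.
A drops by 4 and Z drops by 2 — the signature of alpha emission.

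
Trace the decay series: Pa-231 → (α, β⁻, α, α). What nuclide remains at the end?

Start: (A, Z) = (231, 91).
After α: (227, 89).
After β⁻: (227, 90).
After α: (223, 88).
After α: (219, 86).
Z = 86 is radon.

Rn-219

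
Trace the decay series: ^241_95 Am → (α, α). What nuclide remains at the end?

Start: (A, Z) = (241, 95).
After α: (237, 93).
After α: (233, 91).
Z = 91 is protactinium.

Pa-233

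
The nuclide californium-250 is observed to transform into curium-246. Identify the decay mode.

ΔA = 246 − 250 = -4; ΔZ = 96 − 98 = -2.
A drops by 4 and Z drops by 2 — the signature of alpha emission.

alpha decay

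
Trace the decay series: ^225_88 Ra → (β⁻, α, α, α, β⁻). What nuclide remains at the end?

Po-213

Start: (A, Z) = (225, 88).
After β⁻: (225, 89).
After α: (221, 87).
After α: (217, 85).
After α: (213, 83).
After β⁻: (213, 84).
Z = 84 is polonium.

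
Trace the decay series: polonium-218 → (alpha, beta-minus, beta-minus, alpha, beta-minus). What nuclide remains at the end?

Bi-210

Start: (A, Z) = (218, 84).
After α: (214, 82).
After β⁻: (214, 83).
After β⁻: (214, 84).
After α: (210, 82).
After β⁻: (210, 83).
Z = 83 is bismuth.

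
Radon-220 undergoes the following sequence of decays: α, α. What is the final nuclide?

Pb-212

Start: (A, Z) = (220, 86).
After α: (216, 84).
After α: (212, 82).
Z = 82 is lead.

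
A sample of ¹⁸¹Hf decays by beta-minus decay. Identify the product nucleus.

Ta-181

Beta-minus decay: mass number changes by +0, atomic number by +1.
A: 181 = 181; Z: 72 + 1 = 73.
Z = 73 is tantalum, so the daughter is ¹⁸¹Ta.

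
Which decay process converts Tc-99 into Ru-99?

ΔA = 99 − 99 = 0; ΔZ = 44 − 43 = +1.
A is unchanged and Z rises by 1 — a neutron has become a proton (β⁻ decay).

beta-minus decay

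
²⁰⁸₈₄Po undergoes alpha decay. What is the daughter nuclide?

Pb-204

Alpha decay: mass number changes by -4, atomic number by -2.
A: 208 − 4 = 204; Z: 84 − 2 = 82.
Z = 82 is lead, so the daughter is ²⁰⁴₈₂Pb.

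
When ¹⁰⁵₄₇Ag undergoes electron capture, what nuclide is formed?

Electron capture: mass number changes by +0, atomic number by -1.
A: 105 = 105; Z: 47 − 1 = 46.
Z = 46 is palladium, so the daughter is ¹⁰⁵₄₆Pd.

Pd-105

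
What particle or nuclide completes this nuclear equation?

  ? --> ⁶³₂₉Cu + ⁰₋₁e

Ni-63

Conserve mass number: A = 63 + 0, so A = 63.
Conserve atomic number: Z = 29 − 1, so Z = 28.
Z = 28 is nickel, so the species is ⁶³₂₈Ni.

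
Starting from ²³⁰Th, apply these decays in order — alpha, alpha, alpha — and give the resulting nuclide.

Start: (A, Z) = (230, 90).
After α: (226, 88).
After α: (222, 86).
After α: (218, 84).
Z = 84 is polonium.

Po-218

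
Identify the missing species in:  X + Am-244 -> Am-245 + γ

neutron

Conserve mass number: A + 244 = 245 + 0, so A = 1.
Conserve atomic number: Z + 95 = 95 + 0, so Z = 0.
A = 1 and Z = 0 is n — a neutron.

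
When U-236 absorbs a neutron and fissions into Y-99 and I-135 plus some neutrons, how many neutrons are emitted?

Conserve mass number: 237 = 99 + 135 + k, so k = 237 − 234 = 3.
Check atomic number: 92 = 39 + 53 + 0 = 92. ✓

3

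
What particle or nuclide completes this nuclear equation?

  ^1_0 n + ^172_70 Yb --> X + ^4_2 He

Conserve mass number: 1 + 172 = A + 4, so A = 169.
Conserve atomic number: 0 + 70 = Z + 2, so Z = 68.
Z = 68 is erbium, so the species is ^169_68 Er.

Er-169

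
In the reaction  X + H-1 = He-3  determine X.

Conserve mass number: A + 1 = 3, so A = 2.
Conserve atomic number: Z + 1 = 2, so Z = 1.
A = 2 and Z = 1 is H-2 — a deuteron.

deuteron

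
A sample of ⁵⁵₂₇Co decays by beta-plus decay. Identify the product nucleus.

Beta-plus decay: mass number changes by +0, atomic number by -1.
A: 55 = 55; Z: 27 − 1 = 26.
Z = 26 is iron, so the daughter is ⁵⁵₂₆Fe.

Fe-55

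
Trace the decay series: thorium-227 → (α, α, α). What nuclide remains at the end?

Start: (A, Z) = (227, 90).
After α: (223, 88).
After α: (219, 86).
After α: (215, 84).
Z = 84 is polonium.

Po-215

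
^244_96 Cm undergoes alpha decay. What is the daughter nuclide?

Alpha decay: mass number changes by -4, atomic number by -2.
A: 244 − 4 = 240; Z: 96 − 2 = 94.
Z = 94 is plutonium, so the daughter is ^240_94 Pu.

Pu-240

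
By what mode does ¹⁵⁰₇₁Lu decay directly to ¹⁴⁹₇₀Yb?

ΔA = 149 − 150 = -1; ΔZ = 70 − 71 = -1.
A drops by 1 and Z drops by 1 — a proton was emitted.

proton emission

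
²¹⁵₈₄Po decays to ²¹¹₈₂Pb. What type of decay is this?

ΔA = 211 − 215 = -4; ΔZ = 82 − 84 = -2.
A drops by 4 and Z drops by 2 — the signature of alpha emission.

alpha decay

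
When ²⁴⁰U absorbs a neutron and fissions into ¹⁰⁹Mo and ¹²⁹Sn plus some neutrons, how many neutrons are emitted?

Conserve mass number: 241 = 109 + 129 + k, so k = 241 − 238 = 3.
Check atomic number: 92 = 42 + 50 + 0 = 92. ✓

3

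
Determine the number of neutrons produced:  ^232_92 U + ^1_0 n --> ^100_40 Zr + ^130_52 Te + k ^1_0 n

3

Conserve mass number: 233 = 100 + 130 + k, so k = 233 − 230 = 3.
Check atomic number: 92 = 40 + 52 + 0 = 92. ✓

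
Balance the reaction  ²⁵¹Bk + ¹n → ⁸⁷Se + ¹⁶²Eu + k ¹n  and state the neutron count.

Conserve mass number: 252 = 87 + 162 + k, so k = 252 − 249 = 3.
Check atomic number: 97 = 34 + 63 + 0 = 97. ✓

3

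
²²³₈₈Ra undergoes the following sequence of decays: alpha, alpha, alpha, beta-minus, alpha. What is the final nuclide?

Start: (A, Z) = (223, 88).
After α: (219, 86).
After α: (215, 84).
After α: (211, 82).
After β⁻: (211, 83).
After α: (207, 81).
Z = 81 is thallium.

Tl-207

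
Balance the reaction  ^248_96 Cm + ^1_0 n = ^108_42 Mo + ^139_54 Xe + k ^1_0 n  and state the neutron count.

2

Conserve mass number: 249 = 108 + 139 + k, so k = 249 − 247 = 2.
Check atomic number: 96 = 42 + 54 + 0 = 96. ✓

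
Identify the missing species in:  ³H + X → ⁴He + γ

Conserve mass number: 3 + A = 4 + 0, so A = 1.
Conserve atomic number: 1 + Z = 2 + 0, so Z = 1.
A = 1 and Z = 1 is ¹H — a proton.

proton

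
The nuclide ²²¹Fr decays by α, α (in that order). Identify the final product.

Bi-213

Start: (A, Z) = (221, 87).
After α: (217, 85).
After α: (213, 83).
Z = 83 is bismuth.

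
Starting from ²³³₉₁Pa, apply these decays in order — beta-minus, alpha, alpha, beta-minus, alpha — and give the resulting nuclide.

Fr-221

Start: (A, Z) = (233, 91).
After β⁻: (233, 92).
After α: (229, 90).
After α: (225, 88).
After β⁻: (225, 89).
After α: (221, 87).
Z = 87 is francium.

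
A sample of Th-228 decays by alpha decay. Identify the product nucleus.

Ra-224

Alpha decay: mass number changes by -4, atomic number by -2.
A: 228 − 4 = 224; Z: 90 − 2 = 88.
Z = 88 is radium, so the daughter is Ra-224.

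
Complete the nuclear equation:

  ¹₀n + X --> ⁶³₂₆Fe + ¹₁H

Conserve mass number: 1 + A = 63 + 1, so A = 63.
Conserve atomic number: 0 + Z = 26 + 1, so Z = 27.
Z = 27 is cobalt, so the species is ⁶³₂₇Co.

Co-63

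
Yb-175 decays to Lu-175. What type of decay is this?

beta-minus decay

ΔA = 175 − 175 = 0; ΔZ = 71 − 70 = +1.
A is unchanged and Z rises by 1 — a neutron has become a proton (β⁻ decay).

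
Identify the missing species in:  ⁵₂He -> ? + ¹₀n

He-4

Conserve mass number: 5 = A + 1, so A = 4.
Conserve atomic number: 2 = Z + 0, so Z = 2.
A = 4 and Z = 2 is ⁴₂He — an alpha particle.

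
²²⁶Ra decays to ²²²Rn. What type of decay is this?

alpha decay

ΔA = 222 − 226 = -4; ΔZ = 86 − 88 = -2.
A drops by 4 and Z drops by 2 — the signature of alpha emission.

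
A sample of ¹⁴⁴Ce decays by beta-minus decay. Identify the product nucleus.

Pr-144

Beta-minus decay: mass number changes by +0, atomic number by +1.
A: 144 = 144; Z: 58 + 1 = 59.
Z = 59 is praseodymium, so the daughter is ¹⁴⁴Pr.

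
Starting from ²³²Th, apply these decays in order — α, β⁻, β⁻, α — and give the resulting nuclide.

Start: (A, Z) = (232, 90).
After α: (228, 88).
After β⁻: (228, 89).
After β⁻: (228, 90).
After α: (224, 88).
Z = 88 is radium.

Ra-224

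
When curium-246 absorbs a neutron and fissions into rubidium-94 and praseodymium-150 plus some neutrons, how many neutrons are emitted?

3

Conserve mass number: 247 = 94 + 150 + k, so k = 247 − 244 = 3.
Check atomic number: 96 = 37 + 59 + 0 = 96. ✓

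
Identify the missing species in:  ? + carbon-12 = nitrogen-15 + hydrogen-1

alpha particle

Conserve mass number: A + 12 = 15 + 1, so A = 4.
Conserve atomic number: Z + 6 = 7 + 1, so Z = 2.
A = 4 and Z = 2 is helium-4 — an alpha particle.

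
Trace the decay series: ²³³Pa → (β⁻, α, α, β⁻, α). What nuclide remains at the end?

Start: (A, Z) = (233, 91).
After β⁻: (233, 92).
After α: (229, 90).
After α: (225, 88).
After β⁻: (225, 89).
After α: (221, 87).
Z = 87 is francium.

Fr-221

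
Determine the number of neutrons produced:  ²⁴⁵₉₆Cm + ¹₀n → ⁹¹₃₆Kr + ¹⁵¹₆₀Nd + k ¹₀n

4

Conserve mass number: 246 = 91 + 151 + k, so k = 246 − 242 = 4.
Check atomic number: 96 = 36 + 60 + 0 = 96. ✓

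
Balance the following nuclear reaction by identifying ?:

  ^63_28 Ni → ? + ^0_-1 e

Cu-63

Conserve mass number: 63 = A + 0, so A = 63.
Conserve atomic number: 28 = Z − 1, so Z = 29.
Z = 29 is copper, so the species is ^63_29 Cu.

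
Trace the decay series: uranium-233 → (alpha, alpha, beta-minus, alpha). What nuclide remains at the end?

Fr-221

Start: (A, Z) = (233, 92).
After α: (229, 90).
After α: (225, 88).
After β⁻: (225, 89).
After α: (221, 87).
Z = 87 is francium.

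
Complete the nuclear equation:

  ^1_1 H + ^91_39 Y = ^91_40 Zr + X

neutron

Conserve mass number: 1 + 91 = 91 + A, so A = 1.
Conserve atomic number: 1 + 39 = 40 + Z, so Z = 0.
A = 1 and Z = 0 is ^1_0 n — a neutron.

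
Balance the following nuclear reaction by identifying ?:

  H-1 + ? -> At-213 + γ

Conserve mass number: 1 + A = 213 + 0, so A = 212.
Conserve atomic number: 1 + Z = 85 + 0, so Z = 84.
Z = 84 is polonium, so the species is Po-212.

Po-212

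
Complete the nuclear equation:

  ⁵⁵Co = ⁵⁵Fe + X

positron

Conserve mass number: 55 = 55 + A, so A = 0.
Conserve atomic number: 27 = 26 + Z, so Z = 1.
A = 0 and Z = 1 is e⁺ — a positron.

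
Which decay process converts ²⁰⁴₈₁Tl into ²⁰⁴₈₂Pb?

beta-minus decay

ΔA = 204 − 204 = 0; ΔZ = 82 − 81 = +1.
A is unchanged and Z rises by 1 — a neutron has become a proton (β⁻ decay).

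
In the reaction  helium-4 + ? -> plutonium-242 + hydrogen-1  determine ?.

Conserve mass number: 4 + A = 242 + 1, so A = 239.
Conserve atomic number: 2 + Z = 94 + 1, so Z = 93.
Z = 93 is neptunium, so the species is neptunium-239.

Np-239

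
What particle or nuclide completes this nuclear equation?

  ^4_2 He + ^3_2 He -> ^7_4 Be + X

Conserve mass number: 4 + 3 = 7 + A, so A = 0.
Conserve atomic number: 2 + 2 = 4 + Z, so Z = 0.
A = 0 and Z = 0 is ^0_0 γ — a gamma ray.

gamma ray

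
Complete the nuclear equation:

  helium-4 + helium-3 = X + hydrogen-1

Li-6

Conserve mass number: 4 + 3 = A + 1, so A = 6.
Conserve atomic number: 2 + 2 = Z + 1, so Z = 3.
Z = 3 is lithium, so the species is lithium-6.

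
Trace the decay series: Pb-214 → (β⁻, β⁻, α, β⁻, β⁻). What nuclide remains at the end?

Po-210

Start: (A, Z) = (214, 82).
After β⁻: (214, 83).
After β⁻: (214, 84).
After α: (210, 82).
After β⁻: (210, 83).
After β⁻: (210, 84).
Z = 84 is polonium.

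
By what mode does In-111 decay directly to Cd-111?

ΔA = 111 − 111 = 0; ΔZ = 48 − 49 = -1.
A is unchanged and Z drops by 1 — a proton has become a neutron (β⁺ emission or electron capture).

beta-plus decay or electron capture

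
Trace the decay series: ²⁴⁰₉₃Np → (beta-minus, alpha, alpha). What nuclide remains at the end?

Th-232

Start: (A, Z) = (240, 93).
After β⁻: (240, 94).
After α: (236, 92).
After α: (232, 90).
Z = 90 is thorium.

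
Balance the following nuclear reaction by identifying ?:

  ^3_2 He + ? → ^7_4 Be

alpha particle

Conserve mass number: 3 + A = 7, so A = 4.
Conserve atomic number: 2 + Z = 4, so Z = 2.
A = 4 and Z = 2 is ^4_2 He — an alpha particle.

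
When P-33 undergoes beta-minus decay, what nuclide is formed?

S-33

Beta-minus decay: mass number changes by +0, atomic number by +1.
A: 33 = 33; Z: 15 + 1 = 16.
Z = 16 is sulfur, so the daughter is S-33.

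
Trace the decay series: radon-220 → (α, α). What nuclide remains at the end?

Start: (A, Z) = (220, 86).
After α: (216, 84).
After α: (212, 82).
Z = 82 is lead.

Pb-212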